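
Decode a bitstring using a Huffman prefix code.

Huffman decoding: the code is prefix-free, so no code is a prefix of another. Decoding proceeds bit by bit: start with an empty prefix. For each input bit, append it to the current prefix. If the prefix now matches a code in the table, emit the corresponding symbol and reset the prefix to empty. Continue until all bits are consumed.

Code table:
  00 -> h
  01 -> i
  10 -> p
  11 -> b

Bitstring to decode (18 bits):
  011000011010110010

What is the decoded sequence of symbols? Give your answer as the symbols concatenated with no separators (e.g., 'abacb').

Answer: iphippbhp

Derivation:
Bit 0: prefix='0' (no match yet)
Bit 1: prefix='01' -> emit 'i', reset
Bit 2: prefix='1' (no match yet)
Bit 3: prefix='10' -> emit 'p', reset
Bit 4: prefix='0' (no match yet)
Bit 5: prefix='00' -> emit 'h', reset
Bit 6: prefix='0' (no match yet)
Bit 7: prefix='01' -> emit 'i', reset
Bit 8: prefix='1' (no match yet)
Bit 9: prefix='10' -> emit 'p', reset
Bit 10: prefix='1' (no match yet)
Bit 11: prefix='10' -> emit 'p', reset
Bit 12: prefix='1' (no match yet)
Bit 13: prefix='11' -> emit 'b', reset
Bit 14: prefix='0' (no match yet)
Bit 15: prefix='00' -> emit 'h', reset
Bit 16: prefix='1' (no match yet)
Bit 17: prefix='10' -> emit 'p', reset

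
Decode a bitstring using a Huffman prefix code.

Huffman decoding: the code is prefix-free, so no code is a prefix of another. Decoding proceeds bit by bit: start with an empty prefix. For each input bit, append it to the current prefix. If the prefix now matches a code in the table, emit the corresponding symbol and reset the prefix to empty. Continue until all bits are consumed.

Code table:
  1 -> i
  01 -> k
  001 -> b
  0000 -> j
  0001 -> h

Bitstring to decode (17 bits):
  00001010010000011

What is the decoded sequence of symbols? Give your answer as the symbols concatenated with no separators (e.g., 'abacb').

Answer: jikbjki

Derivation:
Bit 0: prefix='0' (no match yet)
Bit 1: prefix='00' (no match yet)
Bit 2: prefix='000' (no match yet)
Bit 3: prefix='0000' -> emit 'j', reset
Bit 4: prefix='1' -> emit 'i', reset
Bit 5: prefix='0' (no match yet)
Bit 6: prefix='01' -> emit 'k', reset
Bit 7: prefix='0' (no match yet)
Bit 8: prefix='00' (no match yet)
Bit 9: prefix='001' -> emit 'b', reset
Bit 10: prefix='0' (no match yet)
Bit 11: prefix='00' (no match yet)
Bit 12: prefix='000' (no match yet)
Bit 13: prefix='0000' -> emit 'j', reset
Bit 14: prefix='0' (no match yet)
Bit 15: prefix='01' -> emit 'k', reset
Bit 16: prefix='1' -> emit 'i', reset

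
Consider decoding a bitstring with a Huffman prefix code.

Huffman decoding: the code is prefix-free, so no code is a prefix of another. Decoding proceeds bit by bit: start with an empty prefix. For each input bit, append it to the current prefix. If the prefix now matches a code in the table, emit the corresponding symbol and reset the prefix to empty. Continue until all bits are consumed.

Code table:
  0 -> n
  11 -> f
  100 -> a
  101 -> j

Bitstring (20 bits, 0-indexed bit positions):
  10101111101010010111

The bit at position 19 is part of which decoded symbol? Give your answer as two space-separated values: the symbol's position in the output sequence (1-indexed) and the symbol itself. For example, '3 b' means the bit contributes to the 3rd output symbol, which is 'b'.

Bit 0: prefix='1' (no match yet)
Bit 1: prefix='10' (no match yet)
Bit 2: prefix='101' -> emit 'j', reset
Bit 3: prefix='0' -> emit 'n', reset
Bit 4: prefix='1' (no match yet)
Bit 5: prefix='11' -> emit 'f', reset
Bit 6: prefix='1' (no match yet)
Bit 7: prefix='11' -> emit 'f', reset
Bit 8: prefix='1' (no match yet)
Bit 9: prefix='10' (no match yet)
Bit 10: prefix='101' -> emit 'j', reset
Bit 11: prefix='0' -> emit 'n', reset
Bit 12: prefix='1' (no match yet)
Bit 13: prefix='10' (no match yet)
Bit 14: prefix='100' -> emit 'a', reset
Bit 15: prefix='1' (no match yet)
Bit 16: prefix='10' (no match yet)
Bit 17: prefix='101' -> emit 'j', reset
Bit 18: prefix='1' (no match yet)
Bit 19: prefix='11' -> emit 'f', reset

Answer: 9 f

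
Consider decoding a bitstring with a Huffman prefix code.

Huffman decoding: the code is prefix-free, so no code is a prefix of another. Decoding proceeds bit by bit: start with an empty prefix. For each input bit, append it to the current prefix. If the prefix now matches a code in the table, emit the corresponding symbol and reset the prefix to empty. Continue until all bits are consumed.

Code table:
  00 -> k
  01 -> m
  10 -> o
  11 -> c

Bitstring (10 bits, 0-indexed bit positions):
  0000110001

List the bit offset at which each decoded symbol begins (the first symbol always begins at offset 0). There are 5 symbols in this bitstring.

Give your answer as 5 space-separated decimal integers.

Answer: 0 2 4 6 8

Derivation:
Bit 0: prefix='0' (no match yet)
Bit 1: prefix='00' -> emit 'k', reset
Bit 2: prefix='0' (no match yet)
Bit 3: prefix='00' -> emit 'k', reset
Bit 4: prefix='1' (no match yet)
Bit 5: prefix='11' -> emit 'c', reset
Bit 6: prefix='0' (no match yet)
Bit 7: prefix='00' -> emit 'k', reset
Bit 8: prefix='0' (no match yet)
Bit 9: prefix='01' -> emit 'm', reset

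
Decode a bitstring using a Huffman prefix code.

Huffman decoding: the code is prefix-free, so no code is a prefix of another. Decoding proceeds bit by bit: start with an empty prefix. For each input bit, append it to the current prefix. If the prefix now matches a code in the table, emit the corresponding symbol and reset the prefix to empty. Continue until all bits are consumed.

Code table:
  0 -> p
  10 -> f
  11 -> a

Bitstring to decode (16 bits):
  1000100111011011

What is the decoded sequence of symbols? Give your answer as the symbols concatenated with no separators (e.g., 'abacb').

Answer: fppfpafapa

Derivation:
Bit 0: prefix='1' (no match yet)
Bit 1: prefix='10' -> emit 'f', reset
Bit 2: prefix='0' -> emit 'p', reset
Bit 3: prefix='0' -> emit 'p', reset
Bit 4: prefix='1' (no match yet)
Bit 5: prefix='10' -> emit 'f', reset
Bit 6: prefix='0' -> emit 'p', reset
Bit 7: prefix='1' (no match yet)
Bit 8: prefix='11' -> emit 'a', reset
Bit 9: prefix='1' (no match yet)
Bit 10: prefix='10' -> emit 'f', reset
Bit 11: prefix='1' (no match yet)
Bit 12: prefix='11' -> emit 'a', reset
Bit 13: prefix='0' -> emit 'p', reset
Bit 14: prefix='1' (no match yet)
Bit 15: prefix='11' -> emit 'a', reset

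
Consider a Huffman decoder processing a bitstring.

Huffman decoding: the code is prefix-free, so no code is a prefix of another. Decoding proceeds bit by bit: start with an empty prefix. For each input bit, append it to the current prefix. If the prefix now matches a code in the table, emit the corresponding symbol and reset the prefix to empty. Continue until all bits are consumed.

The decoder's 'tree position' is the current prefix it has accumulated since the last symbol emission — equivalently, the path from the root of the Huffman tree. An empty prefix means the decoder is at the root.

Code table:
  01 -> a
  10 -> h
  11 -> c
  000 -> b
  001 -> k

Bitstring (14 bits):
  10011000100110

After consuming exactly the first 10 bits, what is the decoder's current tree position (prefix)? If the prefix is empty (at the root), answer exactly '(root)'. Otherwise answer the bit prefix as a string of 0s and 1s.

Bit 0: prefix='1' (no match yet)
Bit 1: prefix='10' -> emit 'h', reset
Bit 2: prefix='0' (no match yet)
Bit 3: prefix='01' -> emit 'a', reset
Bit 4: prefix='1' (no match yet)
Bit 5: prefix='10' -> emit 'h', reset
Bit 6: prefix='0' (no match yet)
Bit 7: prefix='00' (no match yet)
Bit 8: prefix='001' -> emit 'k', reset
Bit 9: prefix='0' (no match yet)

Answer: 0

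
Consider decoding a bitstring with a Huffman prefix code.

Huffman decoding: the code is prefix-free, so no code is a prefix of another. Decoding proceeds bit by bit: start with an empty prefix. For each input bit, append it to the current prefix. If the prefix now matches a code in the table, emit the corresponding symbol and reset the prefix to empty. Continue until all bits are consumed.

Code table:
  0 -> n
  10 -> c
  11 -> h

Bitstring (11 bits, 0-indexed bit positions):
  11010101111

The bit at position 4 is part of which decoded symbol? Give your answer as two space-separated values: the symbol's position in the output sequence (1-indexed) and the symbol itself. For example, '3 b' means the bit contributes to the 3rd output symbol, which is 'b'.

Bit 0: prefix='1' (no match yet)
Bit 1: prefix='11' -> emit 'h', reset
Bit 2: prefix='0' -> emit 'n', reset
Bit 3: prefix='1' (no match yet)
Bit 4: prefix='10' -> emit 'c', reset
Bit 5: prefix='1' (no match yet)
Bit 6: prefix='10' -> emit 'c', reset
Bit 7: prefix='1' (no match yet)
Bit 8: prefix='11' -> emit 'h', reset

Answer: 3 c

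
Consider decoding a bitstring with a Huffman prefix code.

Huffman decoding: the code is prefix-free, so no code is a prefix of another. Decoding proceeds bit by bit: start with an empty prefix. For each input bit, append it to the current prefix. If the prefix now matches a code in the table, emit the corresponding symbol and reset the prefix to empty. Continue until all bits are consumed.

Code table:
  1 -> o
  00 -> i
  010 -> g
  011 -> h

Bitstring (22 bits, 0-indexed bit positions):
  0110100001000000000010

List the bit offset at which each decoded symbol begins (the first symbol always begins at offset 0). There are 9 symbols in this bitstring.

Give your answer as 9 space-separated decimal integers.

Answer: 0 3 6 8 11 13 15 17 19

Derivation:
Bit 0: prefix='0' (no match yet)
Bit 1: prefix='01' (no match yet)
Bit 2: prefix='011' -> emit 'h', reset
Bit 3: prefix='0' (no match yet)
Bit 4: prefix='01' (no match yet)
Bit 5: prefix='010' -> emit 'g', reset
Bit 6: prefix='0' (no match yet)
Bit 7: prefix='00' -> emit 'i', reset
Bit 8: prefix='0' (no match yet)
Bit 9: prefix='01' (no match yet)
Bit 10: prefix='010' -> emit 'g', reset
Bit 11: prefix='0' (no match yet)
Bit 12: prefix='00' -> emit 'i', reset
Bit 13: prefix='0' (no match yet)
Bit 14: prefix='00' -> emit 'i', reset
Bit 15: prefix='0' (no match yet)
Bit 16: prefix='00' -> emit 'i', reset
Bit 17: prefix='0' (no match yet)
Bit 18: prefix='00' -> emit 'i', reset
Bit 19: prefix='0' (no match yet)
Bit 20: prefix='01' (no match yet)
Bit 21: prefix='010' -> emit 'g', reset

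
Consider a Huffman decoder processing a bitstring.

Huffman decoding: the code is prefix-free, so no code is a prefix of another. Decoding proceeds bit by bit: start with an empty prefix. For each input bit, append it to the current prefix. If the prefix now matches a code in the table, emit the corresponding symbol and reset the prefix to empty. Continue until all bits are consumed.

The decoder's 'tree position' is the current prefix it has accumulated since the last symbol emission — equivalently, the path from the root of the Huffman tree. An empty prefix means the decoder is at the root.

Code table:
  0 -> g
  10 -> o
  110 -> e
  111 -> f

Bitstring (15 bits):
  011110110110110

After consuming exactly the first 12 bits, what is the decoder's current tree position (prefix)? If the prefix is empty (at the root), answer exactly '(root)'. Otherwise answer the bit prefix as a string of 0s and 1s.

Answer: (root)

Derivation:
Bit 0: prefix='0' -> emit 'g', reset
Bit 1: prefix='1' (no match yet)
Bit 2: prefix='11' (no match yet)
Bit 3: prefix='111' -> emit 'f', reset
Bit 4: prefix='1' (no match yet)
Bit 5: prefix='10' -> emit 'o', reset
Bit 6: prefix='1' (no match yet)
Bit 7: prefix='11' (no match yet)
Bit 8: prefix='110' -> emit 'e', reset
Bit 9: prefix='1' (no match yet)
Bit 10: prefix='11' (no match yet)
Bit 11: prefix='110' -> emit 'e', reset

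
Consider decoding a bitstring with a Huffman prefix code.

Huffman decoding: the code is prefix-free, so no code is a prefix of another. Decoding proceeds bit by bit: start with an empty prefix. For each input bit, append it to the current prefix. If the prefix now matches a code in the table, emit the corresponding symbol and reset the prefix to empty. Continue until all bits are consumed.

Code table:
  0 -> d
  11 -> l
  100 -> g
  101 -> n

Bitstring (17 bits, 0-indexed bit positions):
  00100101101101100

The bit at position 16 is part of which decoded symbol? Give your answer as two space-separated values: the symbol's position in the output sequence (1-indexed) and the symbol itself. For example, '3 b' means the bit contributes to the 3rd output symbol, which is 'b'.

Answer: 7 g

Derivation:
Bit 0: prefix='0' -> emit 'd', reset
Bit 1: prefix='0' -> emit 'd', reset
Bit 2: prefix='1' (no match yet)
Bit 3: prefix='10' (no match yet)
Bit 4: prefix='100' -> emit 'g', reset
Bit 5: prefix='1' (no match yet)
Bit 6: prefix='10' (no match yet)
Bit 7: prefix='101' -> emit 'n', reset
Bit 8: prefix='1' (no match yet)
Bit 9: prefix='10' (no match yet)
Bit 10: prefix='101' -> emit 'n', reset
Bit 11: prefix='1' (no match yet)
Bit 12: prefix='10' (no match yet)
Bit 13: prefix='101' -> emit 'n', reset
Bit 14: prefix='1' (no match yet)
Bit 15: prefix='10' (no match yet)
Bit 16: prefix='100' -> emit 'g', reset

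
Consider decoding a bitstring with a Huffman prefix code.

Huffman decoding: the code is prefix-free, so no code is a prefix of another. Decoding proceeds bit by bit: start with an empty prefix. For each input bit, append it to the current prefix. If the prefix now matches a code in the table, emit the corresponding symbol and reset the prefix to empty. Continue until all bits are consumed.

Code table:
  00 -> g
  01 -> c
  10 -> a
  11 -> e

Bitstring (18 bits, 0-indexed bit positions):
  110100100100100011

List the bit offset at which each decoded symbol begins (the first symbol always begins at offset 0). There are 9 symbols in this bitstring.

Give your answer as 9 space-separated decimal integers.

Answer: 0 2 4 6 8 10 12 14 16

Derivation:
Bit 0: prefix='1' (no match yet)
Bit 1: prefix='11' -> emit 'e', reset
Bit 2: prefix='0' (no match yet)
Bit 3: prefix='01' -> emit 'c', reset
Bit 4: prefix='0' (no match yet)
Bit 5: prefix='00' -> emit 'g', reset
Bit 6: prefix='1' (no match yet)
Bit 7: prefix='10' -> emit 'a', reset
Bit 8: prefix='0' (no match yet)
Bit 9: prefix='01' -> emit 'c', reset
Bit 10: prefix='0' (no match yet)
Bit 11: prefix='00' -> emit 'g', reset
Bit 12: prefix='1' (no match yet)
Bit 13: prefix='10' -> emit 'a', reset
Bit 14: prefix='0' (no match yet)
Bit 15: prefix='00' -> emit 'g', reset
Bit 16: prefix='1' (no match yet)
Bit 17: prefix='11' -> emit 'e', reset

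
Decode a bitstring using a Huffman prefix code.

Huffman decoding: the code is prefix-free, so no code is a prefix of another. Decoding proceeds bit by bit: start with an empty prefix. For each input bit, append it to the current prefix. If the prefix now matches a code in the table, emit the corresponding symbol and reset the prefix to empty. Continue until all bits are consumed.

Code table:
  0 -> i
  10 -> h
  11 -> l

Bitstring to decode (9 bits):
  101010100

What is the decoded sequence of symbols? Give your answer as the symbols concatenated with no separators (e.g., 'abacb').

Bit 0: prefix='1' (no match yet)
Bit 1: prefix='10' -> emit 'h', reset
Bit 2: prefix='1' (no match yet)
Bit 3: prefix='10' -> emit 'h', reset
Bit 4: prefix='1' (no match yet)
Bit 5: prefix='10' -> emit 'h', reset
Bit 6: prefix='1' (no match yet)
Bit 7: prefix='10' -> emit 'h', reset
Bit 8: prefix='0' -> emit 'i', reset

Answer: hhhhi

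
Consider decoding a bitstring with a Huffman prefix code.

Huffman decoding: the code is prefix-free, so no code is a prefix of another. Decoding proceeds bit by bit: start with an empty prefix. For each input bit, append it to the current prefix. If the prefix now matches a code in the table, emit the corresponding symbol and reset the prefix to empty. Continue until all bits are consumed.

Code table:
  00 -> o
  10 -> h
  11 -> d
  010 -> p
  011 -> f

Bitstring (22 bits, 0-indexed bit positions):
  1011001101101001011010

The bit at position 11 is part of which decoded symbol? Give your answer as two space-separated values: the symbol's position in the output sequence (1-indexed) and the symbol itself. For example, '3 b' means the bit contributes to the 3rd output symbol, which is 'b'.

Bit 0: prefix='1' (no match yet)
Bit 1: prefix='10' -> emit 'h', reset
Bit 2: prefix='1' (no match yet)
Bit 3: prefix='11' -> emit 'd', reset
Bit 4: prefix='0' (no match yet)
Bit 5: prefix='00' -> emit 'o', reset
Bit 6: prefix='1' (no match yet)
Bit 7: prefix='11' -> emit 'd', reset
Bit 8: prefix='0' (no match yet)
Bit 9: prefix='01' (no match yet)
Bit 10: prefix='011' -> emit 'f', reset
Bit 11: prefix='0' (no match yet)
Bit 12: prefix='01' (no match yet)
Bit 13: prefix='010' -> emit 'p', reset
Bit 14: prefix='0' (no match yet)
Bit 15: prefix='01' (no match yet)

Answer: 6 p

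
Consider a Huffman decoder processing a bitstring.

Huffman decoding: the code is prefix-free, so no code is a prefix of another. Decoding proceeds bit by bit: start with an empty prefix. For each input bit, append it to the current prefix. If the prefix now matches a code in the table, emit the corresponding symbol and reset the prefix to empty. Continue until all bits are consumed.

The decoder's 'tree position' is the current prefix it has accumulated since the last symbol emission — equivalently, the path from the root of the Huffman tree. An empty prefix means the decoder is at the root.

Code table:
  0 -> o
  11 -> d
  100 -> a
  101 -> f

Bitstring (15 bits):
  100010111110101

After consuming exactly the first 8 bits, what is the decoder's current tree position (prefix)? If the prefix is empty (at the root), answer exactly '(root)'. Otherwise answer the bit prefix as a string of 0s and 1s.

Answer: 1

Derivation:
Bit 0: prefix='1' (no match yet)
Bit 1: prefix='10' (no match yet)
Bit 2: prefix='100' -> emit 'a', reset
Bit 3: prefix='0' -> emit 'o', reset
Bit 4: prefix='1' (no match yet)
Bit 5: prefix='10' (no match yet)
Bit 6: prefix='101' -> emit 'f', reset
Bit 7: prefix='1' (no match yet)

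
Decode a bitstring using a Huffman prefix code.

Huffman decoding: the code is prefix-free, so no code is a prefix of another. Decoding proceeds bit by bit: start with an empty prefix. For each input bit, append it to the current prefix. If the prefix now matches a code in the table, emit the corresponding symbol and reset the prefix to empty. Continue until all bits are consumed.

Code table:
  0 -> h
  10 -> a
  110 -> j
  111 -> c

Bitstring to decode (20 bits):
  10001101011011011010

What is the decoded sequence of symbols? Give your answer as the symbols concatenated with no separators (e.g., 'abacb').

Answer: ahhjajjja

Derivation:
Bit 0: prefix='1' (no match yet)
Bit 1: prefix='10' -> emit 'a', reset
Bit 2: prefix='0' -> emit 'h', reset
Bit 3: prefix='0' -> emit 'h', reset
Bit 4: prefix='1' (no match yet)
Bit 5: prefix='11' (no match yet)
Bit 6: prefix='110' -> emit 'j', reset
Bit 7: prefix='1' (no match yet)
Bit 8: prefix='10' -> emit 'a', reset
Bit 9: prefix='1' (no match yet)
Bit 10: prefix='11' (no match yet)
Bit 11: prefix='110' -> emit 'j', reset
Bit 12: prefix='1' (no match yet)
Bit 13: prefix='11' (no match yet)
Bit 14: prefix='110' -> emit 'j', reset
Bit 15: prefix='1' (no match yet)
Bit 16: prefix='11' (no match yet)
Bit 17: prefix='110' -> emit 'j', reset
Bit 18: prefix='1' (no match yet)
Bit 19: prefix='10' -> emit 'a', reset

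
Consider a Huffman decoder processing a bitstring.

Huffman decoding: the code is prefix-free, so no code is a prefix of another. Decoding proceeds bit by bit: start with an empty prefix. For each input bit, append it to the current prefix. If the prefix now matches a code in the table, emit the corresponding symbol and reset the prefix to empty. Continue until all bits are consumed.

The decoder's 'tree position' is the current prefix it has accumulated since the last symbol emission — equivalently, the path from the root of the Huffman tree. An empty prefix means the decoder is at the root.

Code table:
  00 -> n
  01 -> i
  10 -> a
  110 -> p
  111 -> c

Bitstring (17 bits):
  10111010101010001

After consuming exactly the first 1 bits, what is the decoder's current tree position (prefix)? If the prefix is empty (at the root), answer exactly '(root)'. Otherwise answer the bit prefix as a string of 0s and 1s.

Answer: 1

Derivation:
Bit 0: prefix='1' (no match yet)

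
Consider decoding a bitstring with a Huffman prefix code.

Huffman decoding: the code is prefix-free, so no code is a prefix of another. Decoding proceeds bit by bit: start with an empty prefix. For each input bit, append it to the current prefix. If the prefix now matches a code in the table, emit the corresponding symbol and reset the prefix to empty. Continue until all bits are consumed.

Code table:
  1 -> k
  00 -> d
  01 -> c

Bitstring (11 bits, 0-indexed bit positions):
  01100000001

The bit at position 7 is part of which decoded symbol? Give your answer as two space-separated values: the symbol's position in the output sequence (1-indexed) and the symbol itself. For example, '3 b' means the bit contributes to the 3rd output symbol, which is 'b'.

Bit 0: prefix='0' (no match yet)
Bit 1: prefix='01' -> emit 'c', reset
Bit 2: prefix='1' -> emit 'k', reset
Bit 3: prefix='0' (no match yet)
Bit 4: prefix='00' -> emit 'd', reset
Bit 5: prefix='0' (no match yet)
Bit 6: prefix='00' -> emit 'd', reset
Bit 7: prefix='0' (no match yet)
Bit 8: prefix='00' -> emit 'd', reset
Bit 9: prefix='0' (no match yet)
Bit 10: prefix='01' -> emit 'c', reset

Answer: 5 d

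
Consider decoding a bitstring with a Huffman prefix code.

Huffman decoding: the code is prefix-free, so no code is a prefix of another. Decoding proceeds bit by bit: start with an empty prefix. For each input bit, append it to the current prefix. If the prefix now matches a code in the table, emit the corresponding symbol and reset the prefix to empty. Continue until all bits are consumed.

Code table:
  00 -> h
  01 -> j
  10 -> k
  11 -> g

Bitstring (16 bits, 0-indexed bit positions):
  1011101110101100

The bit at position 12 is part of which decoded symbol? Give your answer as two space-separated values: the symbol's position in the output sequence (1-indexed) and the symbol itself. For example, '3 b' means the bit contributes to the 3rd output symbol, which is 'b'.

Bit 0: prefix='1' (no match yet)
Bit 1: prefix='10' -> emit 'k', reset
Bit 2: prefix='1' (no match yet)
Bit 3: prefix='11' -> emit 'g', reset
Bit 4: prefix='1' (no match yet)
Bit 5: prefix='10' -> emit 'k', reset
Bit 6: prefix='1' (no match yet)
Bit 7: prefix='11' -> emit 'g', reset
Bit 8: prefix='1' (no match yet)
Bit 9: prefix='10' -> emit 'k', reset
Bit 10: prefix='1' (no match yet)
Bit 11: prefix='10' -> emit 'k', reset
Bit 12: prefix='1' (no match yet)
Bit 13: prefix='11' -> emit 'g', reset
Bit 14: prefix='0' (no match yet)
Bit 15: prefix='00' -> emit 'h', reset

Answer: 7 g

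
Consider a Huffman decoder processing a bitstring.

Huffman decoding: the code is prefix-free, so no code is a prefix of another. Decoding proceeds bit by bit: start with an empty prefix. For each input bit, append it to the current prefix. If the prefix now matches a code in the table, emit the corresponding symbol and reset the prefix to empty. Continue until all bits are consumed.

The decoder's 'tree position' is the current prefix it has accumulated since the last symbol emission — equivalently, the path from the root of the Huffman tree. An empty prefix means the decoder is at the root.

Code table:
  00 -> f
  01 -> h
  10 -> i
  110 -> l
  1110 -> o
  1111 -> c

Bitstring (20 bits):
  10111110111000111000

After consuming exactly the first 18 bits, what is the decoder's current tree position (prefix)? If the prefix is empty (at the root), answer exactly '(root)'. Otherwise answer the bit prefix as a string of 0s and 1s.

Bit 0: prefix='1' (no match yet)
Bit 1: prefix='10' -> emit 'i', reset
Bit 2: prefix='1' (no match yet)
Bit 3: prefix='11' (no match yet)
Bit 4: prefix='111' (no match yet)
Bit 5: prefix='1111' -> emit 'c', reset
Bit 6: prefix='1' (no match yet)
Bit 7: prefix='10' -> emit 'i', reset
Bit 8: prefix='1' (no match yet)
Bit 9: prefix='11' (no match yet)
Bit 10: prefix='111' (no match yet)
Bit 11: prefix='1110' -> emit 'o', reset
Bit 12: prefix='0' (no match yet)
Bit 13: prefix='00' -> emit 'f', reset
Bit 14: prefix='1' (no match yet)
Bit 15: prefix='11' (no match yet)
Bit 16: prefix='111' (no match yet)
Bit 17: prefix='1110' -> emit 'o', reset

Answer: (root)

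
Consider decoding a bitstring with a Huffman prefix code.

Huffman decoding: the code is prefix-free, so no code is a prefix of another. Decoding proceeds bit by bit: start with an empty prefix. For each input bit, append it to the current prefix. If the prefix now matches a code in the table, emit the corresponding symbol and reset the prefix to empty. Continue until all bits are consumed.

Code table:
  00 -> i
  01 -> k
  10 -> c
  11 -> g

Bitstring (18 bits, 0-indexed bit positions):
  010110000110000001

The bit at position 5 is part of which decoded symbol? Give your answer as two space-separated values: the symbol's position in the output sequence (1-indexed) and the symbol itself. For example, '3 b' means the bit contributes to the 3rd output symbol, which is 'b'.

Answer: 3 c

Derivation:
Bit 0: prefix='0' (no match yet)
Bit 1: prefix='01' -> emit 'k', reset
Bit 2: prefix='0' (no match yet)
Bit 3: prefix='01' -> emit 'k', reset
Bit 4: prefix='1' (no match yet)
Bit 5: prefix='10' -> emit 'c', reset
Bit 6: prefix='0' (no match yet)
Bit 7: prefix='00' -> emit 'i', reset
Bit 8: prefix='0' (no match yet)
Bit 9: prefix='01' -> emit 'k', reset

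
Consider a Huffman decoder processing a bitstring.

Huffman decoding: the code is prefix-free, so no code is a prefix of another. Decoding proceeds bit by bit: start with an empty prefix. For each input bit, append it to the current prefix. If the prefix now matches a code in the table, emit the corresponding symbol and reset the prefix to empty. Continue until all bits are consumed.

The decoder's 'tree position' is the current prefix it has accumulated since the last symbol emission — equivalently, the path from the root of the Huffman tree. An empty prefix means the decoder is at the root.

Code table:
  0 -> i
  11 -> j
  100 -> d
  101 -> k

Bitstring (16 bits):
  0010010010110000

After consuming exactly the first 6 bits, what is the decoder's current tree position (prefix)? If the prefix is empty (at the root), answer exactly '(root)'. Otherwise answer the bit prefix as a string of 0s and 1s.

Bit 0: prefix='0' -> emit 'i', reset
Bit 1: prefix='0' -> emit 'i', reset
Bit 2: prefix='1' (no match yet)
Bit 3: prefix='10' (no match yet)
Bit 4: prefix='100' -> emit 'd', reset
Bit 5: prefix='1' (no match yet)

Answer: 1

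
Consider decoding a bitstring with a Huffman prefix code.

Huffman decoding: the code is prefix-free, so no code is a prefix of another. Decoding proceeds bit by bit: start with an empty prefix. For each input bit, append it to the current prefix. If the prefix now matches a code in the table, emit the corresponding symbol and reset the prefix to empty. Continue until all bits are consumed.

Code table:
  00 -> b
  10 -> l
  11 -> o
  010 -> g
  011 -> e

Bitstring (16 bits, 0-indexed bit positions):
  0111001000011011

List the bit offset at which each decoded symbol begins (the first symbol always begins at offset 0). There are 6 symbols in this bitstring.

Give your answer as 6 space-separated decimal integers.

Answer: 0 3 5 8 10 13

Derivation:
Bit 0: prefix='0' (no match yet)
Bit 1: prefix='01' (no match yet)
Bit 2: prefix='011' -> emit 'e', reset
Bit 3: prefix='1' (no match yet)
Bit 4: prefix='10' -> emit 'l', reset
Bit 5: prefix='0' (no match yet)
Bit 6: prefix='01' (no match yet)
Bit 7: prefix='010' -> emit 'g', reset
Bit 8: prefix='0' (no match yet)
Bit 9: prefix='00' -> emit 'b', reset
Bit 10: prefix='0' (no match yet)
Bit 11: prefix='01' (no match yet)
Bit 12: prefix='011' -> emit 'e', reset
Bit 13: prefix='0' (no match yet)
Bit 14: prefix='01' (no match yet)
Bit 15: prefix='011' -> emit 'e', reset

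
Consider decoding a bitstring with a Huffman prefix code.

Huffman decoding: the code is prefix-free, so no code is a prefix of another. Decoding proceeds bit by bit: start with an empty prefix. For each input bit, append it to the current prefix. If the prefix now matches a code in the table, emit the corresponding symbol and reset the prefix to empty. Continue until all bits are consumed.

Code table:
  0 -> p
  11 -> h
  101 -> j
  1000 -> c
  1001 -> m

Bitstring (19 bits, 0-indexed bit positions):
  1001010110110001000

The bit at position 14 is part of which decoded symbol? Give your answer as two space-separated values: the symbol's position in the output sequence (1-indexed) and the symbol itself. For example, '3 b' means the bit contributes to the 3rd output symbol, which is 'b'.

Answer: 5 c

Derivation:
Bit 0: prefix='1' (no match yet)
Bit 1: prefix='10' (no match yet)
Bit 2: prefix='100' (no match yet)
Bit 3: prefix='1001' -> emit 'm', reset
Bit 4: prefix='0' -> emit 'p', reset
Bit 5: prefix='1' (no match yet)
Bit 6: prefix='10' (no match yet)
Bit 7: prefix='101' -> emit 'j', reset
Bit 8: prefix='1' (no match yet)
Bit 9: prefix='10' (no match yet)
Bit 10: prefix='101' -> emit 'j', reset
Bit 11: prefix='1' (no match yet)
Bit 12: prefix='10' (no match yet)
Bit 13: prefix='100' (no match yet)
Bit 14: prefix='1000' -> emit 'c', reset
Bit 15: prefix='1' (no match yet)
Bit 16: prefix='10' (no match yet)
Bit 17: prefix='100' (no match yet)
Bit 18: prefix='1000' -> emit 'c', reset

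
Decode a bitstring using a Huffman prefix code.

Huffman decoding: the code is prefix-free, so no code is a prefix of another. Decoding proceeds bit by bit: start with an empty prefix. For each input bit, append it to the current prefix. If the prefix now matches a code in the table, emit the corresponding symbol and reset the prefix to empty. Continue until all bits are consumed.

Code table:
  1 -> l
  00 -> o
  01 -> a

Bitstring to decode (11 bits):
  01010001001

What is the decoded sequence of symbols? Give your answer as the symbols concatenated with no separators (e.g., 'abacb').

Answer: aaoaol

Derivation:
Bit 0: prefix='0' (no match yet)
Bit 1: prefix='01' -> emit 'a', reset
Bit 2: prefix='0' (no match yet)
Bit 3: prefix='01' -> emit 'a', reset
Bit 4: prefix='0' (no match yet)
Bit 5: prefix='00' -> emit 'o', reset
Bit 6: prefix='0' (no match yet)
Bit 7: prefix='01' -> emit 'a', reset
Bit 8: prefix='0' (no match yet)
Bit 9: prefix='00' -> emit 'o', reset
Bit 10: prefix='1' -> emit 'l', reset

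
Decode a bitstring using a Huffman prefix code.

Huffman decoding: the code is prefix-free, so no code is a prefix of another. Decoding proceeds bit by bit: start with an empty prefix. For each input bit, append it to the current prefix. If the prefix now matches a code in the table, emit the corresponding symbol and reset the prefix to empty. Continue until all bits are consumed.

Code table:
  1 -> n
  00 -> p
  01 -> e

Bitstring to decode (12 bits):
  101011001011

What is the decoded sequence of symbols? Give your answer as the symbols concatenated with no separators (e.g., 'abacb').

Answer: neenpnen

Derivation:
Bit 0: prefix='1' -> emit 'n', reset
Bit 1: prefix='0' (no match yet)
Bit 2: prefix='01' -> emit 'e', reset
Bit 3: prefix='0' (no match yet)
Bit 4: prefix='01' -> emit 'e', reset
Bit 5: prefix='1' -> emit 'n', reset
Bit 6: prefix='0' (no match yet)
Bit 7: prefix='00' -> emit 'p', reset
Bit 8: prefix='1' -> emit 'n', reset
Bit 9: prefix='0' (no match yet)
Bit 10: prefix='01' -> emit 'e', reset
Bit 11: prefix='1' -> emit 'n', reset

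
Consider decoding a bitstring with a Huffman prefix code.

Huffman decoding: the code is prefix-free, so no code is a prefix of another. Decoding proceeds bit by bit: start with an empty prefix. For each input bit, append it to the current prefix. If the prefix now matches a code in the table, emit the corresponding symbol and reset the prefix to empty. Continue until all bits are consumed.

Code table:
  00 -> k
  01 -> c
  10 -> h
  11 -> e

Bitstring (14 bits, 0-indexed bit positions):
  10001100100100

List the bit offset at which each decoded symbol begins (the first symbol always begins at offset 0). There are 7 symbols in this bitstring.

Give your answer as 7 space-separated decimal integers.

Bit 0: prefix='1' (no match yet)
Bit 1: prefix='10' -> emit 'h', reset
Bit 2: prefix='0' (no match yet)
Bit 3: prefix='00' -> emit 'k', reset
Bit 4: prefix='1' (no match yet)
Bit 5: prefix='11' -> emit 'e', reset
Bit 6: prefix='0' (no match yet)
Bit 7: prefix='00' -> emit 'k', reset
Bit 8: prefix='1' (no match yet)
Bit 9: prefix='10' -> emit 'h', reset
Bit 10: prefix='0' (no match yet)
Bit 11: prefix='01' -> emit 'c', reset
Bit 12: prefix='0' (no match yet)
Bit 13: prefix='00' -> emit 'k', reset

Answer: 0 2 4 6 8 10 12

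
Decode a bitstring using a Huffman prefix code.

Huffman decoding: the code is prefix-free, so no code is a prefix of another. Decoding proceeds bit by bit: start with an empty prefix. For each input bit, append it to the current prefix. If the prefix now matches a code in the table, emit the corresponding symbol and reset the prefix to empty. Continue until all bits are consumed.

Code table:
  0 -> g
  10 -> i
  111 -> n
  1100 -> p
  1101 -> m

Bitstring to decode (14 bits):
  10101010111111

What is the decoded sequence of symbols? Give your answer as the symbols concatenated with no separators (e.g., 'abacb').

Answer: iiiinn

Derivation:
Bit 0: prefix='1' (no match yet)
Bit 1: prefix='10' -> emit 'i', reset
Bit 2: prefix='1' (no match yet)
Bit 3: prefix='10' -> emit 'i', reset
Bit 4: prefix='1' (no match yet)
Bit 5: prefix='10' -> emit 'i', reset
Bit 6: prefix='1' (no match yet)
Bit 7: prefix='10' -> emit 'i', reset
Bit 8: prefix='1' (no match yet)
Bit 9: prefix='11' (no match yet)
Bit 10: prefix='111' -> emit 'n', reset
Bit 11: prefix='1' (no match yet)
Bit 12: prefix='11' (no match yet)
Bit 13: prefix='111' -> emit 'n', reset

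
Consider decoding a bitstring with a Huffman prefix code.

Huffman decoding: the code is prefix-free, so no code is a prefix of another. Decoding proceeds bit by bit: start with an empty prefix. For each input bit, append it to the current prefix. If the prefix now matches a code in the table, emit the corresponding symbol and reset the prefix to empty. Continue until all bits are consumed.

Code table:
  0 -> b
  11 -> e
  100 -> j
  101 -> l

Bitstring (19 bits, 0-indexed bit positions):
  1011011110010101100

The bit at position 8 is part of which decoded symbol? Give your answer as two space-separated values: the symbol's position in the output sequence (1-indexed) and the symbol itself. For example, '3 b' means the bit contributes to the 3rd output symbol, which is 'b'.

Answer: 4 j

Derivation:
Bit 0: prefix='1' (no match yet)
Bit 1: prefix='10' (no match yet)
Bit 2: prefix='101' -> emit 'l', reset
Bit 3: prefix='1' (no match yet)
Bit 4: prefix='10' (no match yet)
Bit 5: prefix='101' -> emit 'l', reset
Bit 6: prefix='1' (no match yet)
Bit 7: prefix='11' -> emit 'e', reset
Bit 8: prefix='1' (no match yet)
Bit 9: prefix='10' (no match yet)
Bit 10: prefix='100' -> emit 'j', reset
Bit 11: prefix='1' (no match yet)
Bit 12: prefix='10' (no match yet)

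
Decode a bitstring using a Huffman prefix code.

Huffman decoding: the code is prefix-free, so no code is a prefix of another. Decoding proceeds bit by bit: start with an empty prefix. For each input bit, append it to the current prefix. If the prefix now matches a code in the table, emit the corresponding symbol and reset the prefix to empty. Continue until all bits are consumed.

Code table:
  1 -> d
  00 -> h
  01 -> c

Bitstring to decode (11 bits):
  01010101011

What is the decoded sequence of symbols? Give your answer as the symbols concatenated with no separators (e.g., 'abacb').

Answer: cccccd

Derivation:
Bit 0: prefix='0' (no match yet)
Bit 1: prefix='01' -> emit 'c', reset
Bit 2: prefix='0' (no match yet)
Bit 3: prefix='01' -> emit 'c', reset
Bit 4: prefix='0' (no match yet)
Bit 5: prefix='01' -> emit 'c', reset
Bit 6: prefix='0' (no match yet)
Bit 7: prefix='01' -> emit 'c', reset
Bit 8: prefix='0' (no match yet)
Bit 9: prefix='01' -> emit 'c', reset
Bit 10: prefix='1' -> emit 'd', reset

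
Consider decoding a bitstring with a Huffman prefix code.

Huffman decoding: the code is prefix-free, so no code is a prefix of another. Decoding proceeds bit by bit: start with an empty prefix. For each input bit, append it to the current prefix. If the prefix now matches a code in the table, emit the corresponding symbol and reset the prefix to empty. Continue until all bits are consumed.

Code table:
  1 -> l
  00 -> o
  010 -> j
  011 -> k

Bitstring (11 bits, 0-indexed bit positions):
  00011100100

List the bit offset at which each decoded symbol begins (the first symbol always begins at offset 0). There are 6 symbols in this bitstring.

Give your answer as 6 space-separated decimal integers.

Answer: 0 2 5 6 8 9

Derivation:
Bit 0: prefix='0' (no match yet)
Bit 1: prefix='00' -> emit 'o', reset
Bit 2: prefix='0' (no match yet)
Bit 3: prefix='01' (no match yet)
Bit 4: prefix='011' -> emit 'k', reset
Bit 5: prefix='1' -> emit 'l', reset
Bit 6: prefix='0' (no match yet)
Bit 7: prefix='00' -> emit 'o', reset
Bit 8: prefix='1' -> emit 'l', reset
Bit 9: prefix='0' (no match yet)
Bit 10: prefix='00' -> emit 'o', reset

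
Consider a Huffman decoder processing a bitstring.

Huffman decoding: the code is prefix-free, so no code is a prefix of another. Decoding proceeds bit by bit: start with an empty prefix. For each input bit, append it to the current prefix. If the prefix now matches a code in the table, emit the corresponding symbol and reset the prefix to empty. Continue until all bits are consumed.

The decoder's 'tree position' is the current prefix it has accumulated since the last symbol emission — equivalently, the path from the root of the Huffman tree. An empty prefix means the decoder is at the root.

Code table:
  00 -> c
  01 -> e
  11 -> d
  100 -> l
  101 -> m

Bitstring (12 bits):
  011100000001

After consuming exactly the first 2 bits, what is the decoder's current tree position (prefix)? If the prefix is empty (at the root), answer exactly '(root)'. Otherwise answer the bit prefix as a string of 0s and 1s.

Answer: (root)

Derivation:
Bit 0: prefix='0' (no match yet)
Bit 1: prefix='01' -> emit 'e', reset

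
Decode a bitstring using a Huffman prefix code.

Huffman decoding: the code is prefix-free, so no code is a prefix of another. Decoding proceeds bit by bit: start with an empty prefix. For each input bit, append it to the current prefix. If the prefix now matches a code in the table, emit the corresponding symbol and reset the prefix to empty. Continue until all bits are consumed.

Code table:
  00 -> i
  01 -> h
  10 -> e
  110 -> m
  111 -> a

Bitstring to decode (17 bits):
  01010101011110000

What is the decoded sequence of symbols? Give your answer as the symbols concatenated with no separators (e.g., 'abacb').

Answer: hhhhhaii

Derivation:
Bit 0: prefix='0' (no match yet)
Bit 1: prefix='01' -> emit 'h', reset
Bit 2: prefix='0' (no match yet)
Bit 3: prefix='01' -> emit 'h', reset
Bit 4: prefix='0' (no match yet)
Bit 5: prefix='01' -> emit 'h', reset
Bit 6: prefix='0' (no match yet)
Bit 7: prefix='01' -> emit 'h', reset
Bit 8: prefix='0' (no match yet)
Bit 9: prefix='01' -> emit 'h', reset
Bit 10: prefix='1' (no match yet)
Bit 11: prefix='11' (no match yet)
Bit 12: prefix='111' -> emit 'a', reset
Bit 13: prefix='0' (no match yet)
Bit 14: prefix='00' -> emit 'i', reset
Bit 15: prefix='0' (no match yet)
Bit 16: prefix='00' -> emit 'i', reset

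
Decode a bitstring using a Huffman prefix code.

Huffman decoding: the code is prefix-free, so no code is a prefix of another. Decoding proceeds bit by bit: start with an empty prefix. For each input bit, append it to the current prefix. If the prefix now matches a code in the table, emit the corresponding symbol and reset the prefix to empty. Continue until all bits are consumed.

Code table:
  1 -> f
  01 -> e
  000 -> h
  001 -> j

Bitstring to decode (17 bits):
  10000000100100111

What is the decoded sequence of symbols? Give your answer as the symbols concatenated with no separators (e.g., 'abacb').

Bit 0: prefix='1' -> emit 'f', reset
Bit 1: prefix='0' (no match yet)
Bit 2: prefix='00' (no match yet)
Bit 3: prefix='000' -> emit 'h', reset
Bit 4: prefix='0' (no match yet)
Bit 5: prefix='00' (no match yet)
Bit 6: prefix='000' -> emit 'h', reset
Bit 7: prefix='0' (no match yet)
Bit 8: prefix='01' -> emit 'e', reset
Bit 9: prefix='0' (no match yet)
Bit 10: prefix='00' (no match yet)
Bit 11: prefix='001' -> emit 'j', reset
Bit 12: prefix='0' (no match yet)
Bit 13: prefix='00' (no match yet)
Bit 14: prefix='001' -> emit 'j', reset
Bit 15: prefix='1' -> emit 'f', reset
Bit 16: prefix='1' -> emit 'f', reset

Answer: fhhejjff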